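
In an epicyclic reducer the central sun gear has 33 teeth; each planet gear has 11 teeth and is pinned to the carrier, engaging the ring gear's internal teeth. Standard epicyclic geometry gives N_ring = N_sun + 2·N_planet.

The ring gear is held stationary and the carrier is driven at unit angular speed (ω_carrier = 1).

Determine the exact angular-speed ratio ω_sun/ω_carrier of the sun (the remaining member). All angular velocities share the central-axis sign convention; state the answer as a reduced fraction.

8/3

N_ring = 33 + 2·11 = 55
33(ω_s−ω_c) = −55(ω_r−ω_c),  ω_r=0, ω_c=1
ω_s = 1 − (55/33)(0−1) = 8/3
ω_s/ω_c = 8/3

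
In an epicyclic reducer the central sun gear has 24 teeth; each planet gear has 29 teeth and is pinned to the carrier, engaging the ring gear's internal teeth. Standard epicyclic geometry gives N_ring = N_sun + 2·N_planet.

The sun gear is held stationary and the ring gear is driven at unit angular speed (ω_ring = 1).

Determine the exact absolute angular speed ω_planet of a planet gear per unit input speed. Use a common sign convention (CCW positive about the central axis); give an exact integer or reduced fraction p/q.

41/29

N_ring = 24 + 2·29 = 82
24(ω_s−ω_c) = −82(ω_r−ω_c),  ω_s=0, ω_r=1
24(0−ω_c) = −82(1−ω_c)  ⇒  106ω_c = 82  ⇒  ω_c = 41/53
sun–planet: 24·(0−41/53) = −29·(ω_p−ω_c)  ⇒  ω_p−ω_c = −(24/29)·(-41/53) = 984/1537
ω_p = 41/53 + 984/1537 = 41/29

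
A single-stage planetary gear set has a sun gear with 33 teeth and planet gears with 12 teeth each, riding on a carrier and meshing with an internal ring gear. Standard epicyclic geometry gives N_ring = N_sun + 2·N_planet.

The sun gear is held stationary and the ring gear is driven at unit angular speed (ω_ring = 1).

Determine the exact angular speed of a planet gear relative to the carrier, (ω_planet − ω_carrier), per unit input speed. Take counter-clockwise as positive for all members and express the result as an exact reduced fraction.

N_ring = 33 + 2·12 = 57
33(ω_s−ω_c) = −57(ω_r−ω_c),  ω_s=0, ω_r=1
33(0−ω_c) = −57(1−ω_c)  ⇒  90ω_c = 57  ⇒  ω_c = 19/30
sun–planet: 33·(0−19/30) = −12·(ω_p−ω_c)  ⇒  ω_p−ω_c = −(33/12)·(-19/30) = 209/120

209/120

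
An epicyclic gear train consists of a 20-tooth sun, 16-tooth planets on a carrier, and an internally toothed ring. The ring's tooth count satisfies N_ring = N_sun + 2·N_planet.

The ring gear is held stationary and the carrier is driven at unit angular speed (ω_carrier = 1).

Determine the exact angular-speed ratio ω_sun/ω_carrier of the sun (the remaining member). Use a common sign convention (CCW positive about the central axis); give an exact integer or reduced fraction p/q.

N_ring = 20 + 2·16 = 52
20(ω_s−ω_c) = −52(ω_r−ω_c),  ω_r=0, ω_c=1
ω_s = 1 − (52/20)(0−1) = 18/5
ω_s/ω_c = 18/5

18/5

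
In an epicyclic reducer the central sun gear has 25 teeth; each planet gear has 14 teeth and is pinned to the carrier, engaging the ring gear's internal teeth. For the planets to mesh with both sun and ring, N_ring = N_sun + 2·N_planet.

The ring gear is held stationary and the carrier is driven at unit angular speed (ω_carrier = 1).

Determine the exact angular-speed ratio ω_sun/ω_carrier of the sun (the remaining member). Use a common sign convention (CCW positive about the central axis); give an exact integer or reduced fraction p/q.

78/25

N_ring = 25 + 2·14 = 53
25(ω_s−ω_c) = −53(ω_r−ω_c),  ω_r=0, ω_c=1
ω_s = 1 − (53/25)(0−1) = 78/25
ω_s/ω_c = 78/25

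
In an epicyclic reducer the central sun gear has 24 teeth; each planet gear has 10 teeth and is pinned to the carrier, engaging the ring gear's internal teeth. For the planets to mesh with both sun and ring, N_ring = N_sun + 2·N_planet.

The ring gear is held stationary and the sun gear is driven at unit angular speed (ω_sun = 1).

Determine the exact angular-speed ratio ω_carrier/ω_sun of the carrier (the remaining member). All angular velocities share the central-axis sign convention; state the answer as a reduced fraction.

6/17

N_ring = 24 + 2·10 = 44
24(ω_s−ω_c) = −44(ω_r−ω_c),  ω_r=0, ω_s=1
24(1−ω_c) = −44(0−ω_c)  ⇒  68ω_c = 24  ⇒  ω_c = 6/17
ω_c/ω_s = 6/17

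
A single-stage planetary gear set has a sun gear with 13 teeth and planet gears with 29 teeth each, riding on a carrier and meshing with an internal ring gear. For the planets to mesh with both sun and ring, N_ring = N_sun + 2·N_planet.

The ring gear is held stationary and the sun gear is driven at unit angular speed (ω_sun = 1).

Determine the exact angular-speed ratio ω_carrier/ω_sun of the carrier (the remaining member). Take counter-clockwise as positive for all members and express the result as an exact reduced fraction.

13/84

N_ring = 13 + 2·29 = 71
13(ω_s−ω_c) = −71(ω_r−ω_c),  ω_r=0, ω_s=1
13(1−ω_c) = −71(0−ω_c)  ⇒  84ω_c = 13  ⇒  ω_c = 13/84
ω_c/ω_s = 13/84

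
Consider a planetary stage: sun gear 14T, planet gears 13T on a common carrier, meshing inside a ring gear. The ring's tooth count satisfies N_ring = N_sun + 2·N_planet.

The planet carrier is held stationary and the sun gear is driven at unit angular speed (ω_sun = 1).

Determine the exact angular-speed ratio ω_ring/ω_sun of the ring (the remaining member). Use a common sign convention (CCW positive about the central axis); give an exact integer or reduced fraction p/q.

-7/20

N_ring = 14 + 2·13 = 40
14(ω_s−ω_c) = −40(ω_r−ω_c),  ω_c=0, ω_s=1
ω_r = 0 − (14/40)(1−0) = -7/20
ω_r/ω_s = -7/20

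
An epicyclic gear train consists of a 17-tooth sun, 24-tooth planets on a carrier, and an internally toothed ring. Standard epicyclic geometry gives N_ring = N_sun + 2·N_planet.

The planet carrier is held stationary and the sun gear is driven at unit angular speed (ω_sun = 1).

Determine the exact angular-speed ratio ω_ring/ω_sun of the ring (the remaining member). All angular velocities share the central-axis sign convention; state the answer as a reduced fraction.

-17/65

N_ring = 17 + 2·24 = 65
17(ω_s−ω_c) = −65(ω_r−ω_c),  ω_c=0, ω_s=1
ω_r = 0 − (17/65)(1−0) = -17/65
ω_r/ω_s = -17/65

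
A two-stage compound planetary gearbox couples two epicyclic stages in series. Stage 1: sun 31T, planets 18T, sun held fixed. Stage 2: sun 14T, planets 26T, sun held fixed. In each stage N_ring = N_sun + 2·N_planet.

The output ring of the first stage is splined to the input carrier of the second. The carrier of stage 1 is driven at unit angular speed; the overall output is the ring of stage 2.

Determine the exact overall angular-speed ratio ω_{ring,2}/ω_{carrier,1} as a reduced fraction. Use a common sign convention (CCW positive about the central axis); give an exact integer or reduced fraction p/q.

3920/2211

Stage 1: N_ring = 31 + 2·18 = 67
Stage 1: 31(ω_s−ω_c) = −67(ω_r−ω_c),  ω_s=0, ω_c=1
Stage 1: ω_r = 1 − (31/67)(0−1) = 98/67
  ⇒ ω_r¹/ω_c¹ = 98/67
Stage 2: N_ring = 14 + 2·26 = 66
Stage 2: 14(ω_s−ω_c) = −66(ω_r−ω_c),  ω_s=0, ω_c=1
Stage 2: ω_r = 1 − (14/66)(0−1) = 40/33
  ⇒ ω_r²/ω_c² = 40/33
Coupling ω_c² = ω_r¹ ⇒ overall = 98/67 × 40/33 = 3920/2211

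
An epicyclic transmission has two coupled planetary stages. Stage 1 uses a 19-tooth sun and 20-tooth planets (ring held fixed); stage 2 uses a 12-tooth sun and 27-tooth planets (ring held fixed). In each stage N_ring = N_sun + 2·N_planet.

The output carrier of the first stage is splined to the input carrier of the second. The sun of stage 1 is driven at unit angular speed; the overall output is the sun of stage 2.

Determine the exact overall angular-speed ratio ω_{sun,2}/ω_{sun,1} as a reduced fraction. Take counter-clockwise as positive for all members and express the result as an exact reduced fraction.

19/12

Stage 1: N_ring = 19 + 2·20 = 59
Stage 1: 19(ω_s−ω_c) = −59(ω_r−ω_c),  ω_r=0, ω_s=1
Stage 1: 19(1−ω_c) = −59(0−ω_c)  ⇒  78ω_c = 19  ⇒  ω_c = 19/78
  ⇒ ω_c¹/ω_s¹ = 19/78
Stage 2: N_ring = 12 + 2·27 = 66
Stage 2: 12(ω_s−ω_c) = −66(ω_r−ω_c),  ω_r=0, ω_c=1
Stage 2: ω_s = 1 − (66/12)(0−1) = 13/2
  ⇒ ω_s²/ω_c² = 13/2
Coupling ω_c² = ω_c¹ ⇒ overall = 19/78 × 13/2 = 19/12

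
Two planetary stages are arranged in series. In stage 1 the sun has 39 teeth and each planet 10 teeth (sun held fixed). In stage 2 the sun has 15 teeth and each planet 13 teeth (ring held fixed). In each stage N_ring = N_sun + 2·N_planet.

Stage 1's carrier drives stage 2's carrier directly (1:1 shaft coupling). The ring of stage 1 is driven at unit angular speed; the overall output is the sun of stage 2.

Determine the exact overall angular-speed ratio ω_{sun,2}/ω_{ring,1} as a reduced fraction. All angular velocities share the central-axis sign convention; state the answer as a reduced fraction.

236/105

Stage 1: N_ring = 39 + 2·10 = 59
Stage 1: 39(ω_s−ω_c) = −59(ω_r−ω_c),  ω_s=0, ω_r=1
Stage 1: 39(0−ω_c) = −59(1−ω_c)  ⇒  98ω_c = 59  ⇒  ω_c = 59/98
  ⇒ ω_c¹/ω_r¹ = 59/98
Stage 2: N_ring = 15 + 2·13 = 41
Stage 2: 15(ω_s−ω_c) = −41(ω_r−ω_c),  ω_r=0, ω_c=1
Stage 2: ω_s = 1 − (41/15)(0−1) = 56/15
  ⇒ ω_s²/ω_c² = 56/15
Coupling ω_c² = ω_c¹ ⇒ overall = 59/98 × 56/15 = 236/105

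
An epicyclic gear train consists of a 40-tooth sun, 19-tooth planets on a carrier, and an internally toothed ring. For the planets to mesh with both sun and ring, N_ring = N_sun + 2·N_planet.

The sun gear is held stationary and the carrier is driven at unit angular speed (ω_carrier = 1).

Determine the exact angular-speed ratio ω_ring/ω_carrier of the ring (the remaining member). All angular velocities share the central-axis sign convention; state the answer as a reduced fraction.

59/39

N_ring = 40 + 2·19 = 78
40(ω_s−ω_c) = −78(ω_r−ω_c),  ω_s=0, ω_c=1
ω_r = 1 − (40/78)(0−1) = 59/39
ω_r/ω_c = 59/39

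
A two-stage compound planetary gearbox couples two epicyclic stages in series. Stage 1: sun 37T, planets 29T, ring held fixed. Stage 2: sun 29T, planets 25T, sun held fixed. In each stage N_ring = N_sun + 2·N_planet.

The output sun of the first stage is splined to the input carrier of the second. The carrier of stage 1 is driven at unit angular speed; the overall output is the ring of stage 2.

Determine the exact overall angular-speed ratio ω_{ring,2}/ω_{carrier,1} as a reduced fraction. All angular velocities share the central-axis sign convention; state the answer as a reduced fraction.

14256/2923

Stage 1: N_ring = 37 + 2·29 = 95
Stage 1: 37(ω_s−ω_c) = −95(ω_r−ω_c),  ω_r=0, ω_c=1
Stage 1: ω_s = 1 − (95/37)(0−1) = 132/37
  ⇒ ω_s¹/ω_c¹ = 132/37
Stage 2: N_ring = 29 + 2·25 = 79
Stage 2: 29(ω_s−ω_c) = −79(ω_r−ω_c),  ω_s=0, ω_c=1
Stage 2: ω_r = 1 − (29/79)(0−1) = 108/79
  ⇒ ω_r²/ω_c² = 108/79
Coupling ω_c² = ω_s¹ ⇒ overall = 132/37 × 108/79 = 14256/2923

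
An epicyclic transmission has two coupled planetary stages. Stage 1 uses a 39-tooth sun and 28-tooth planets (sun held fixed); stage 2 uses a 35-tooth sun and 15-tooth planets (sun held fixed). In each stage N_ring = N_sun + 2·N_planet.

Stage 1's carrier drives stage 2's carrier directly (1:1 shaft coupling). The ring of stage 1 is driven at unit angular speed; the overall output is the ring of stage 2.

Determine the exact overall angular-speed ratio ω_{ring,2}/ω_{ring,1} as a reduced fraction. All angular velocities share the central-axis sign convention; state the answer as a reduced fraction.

Stage 1: N_ring = 39 + 2·28 = 95
Stage 1: 39(ω_s−ω_c) = −95(ω_r−ω_c),  ω_s=0, ω_r=1
Stage 1: 39(0−ω_c) = −95(1−ω_c)  ⇒  134ω_c = 95  ⇒  ω_c = 95/134
  ⇒ ω_c¹/ω_r¹ = 95/134
Stage 2: N_ring = 35 + 2·15 = 65
Stage 2: 35(ω_s−ω_c) = −65(ω_r−ω_c),  ω_s=0, ω_c=1
Stage 2: ω_r = 1 − (35/65)(0−1) = 20/13
  ⇒ ω_r²/ω_c² = 20/13
Coupling ω_c² = ω_c¹ ⇒ overall = 95/134 × 20/13 = 950/871

950/871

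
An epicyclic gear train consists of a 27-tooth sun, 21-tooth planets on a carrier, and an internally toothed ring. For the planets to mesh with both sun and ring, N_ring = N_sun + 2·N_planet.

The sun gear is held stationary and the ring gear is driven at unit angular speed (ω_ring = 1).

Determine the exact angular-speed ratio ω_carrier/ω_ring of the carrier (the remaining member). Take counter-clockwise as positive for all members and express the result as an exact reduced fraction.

23/32

N_ring = 27 + 2·21 = 69
27(ω_s−ω_c) = −69(ω_r−ω_c),  ω_s=0, ω_r=1
27(0−ω_c) = −69(1−ω_c)  ⇒  96ω_c = 69  ⇒  ω_c = 23/32
ω_c/ω_r = 23/32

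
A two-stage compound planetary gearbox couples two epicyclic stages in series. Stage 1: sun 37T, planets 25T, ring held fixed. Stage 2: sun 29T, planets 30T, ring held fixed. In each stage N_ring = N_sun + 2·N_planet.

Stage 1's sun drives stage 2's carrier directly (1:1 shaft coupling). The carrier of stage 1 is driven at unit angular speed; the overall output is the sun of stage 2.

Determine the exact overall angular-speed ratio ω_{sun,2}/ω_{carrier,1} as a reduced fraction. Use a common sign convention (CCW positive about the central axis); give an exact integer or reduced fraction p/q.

14632/1073

Stage 1: N_ring = 37 + 2·25 = 87
Stage 1: 37(ω_s−ω_c) = −87(ω_r−ω_c),  ω_r=0, ω_c=1
Stage 1: ω_s = 1 − (87/37)(0−1) = 124/37
  ⇒ ω_s¹/ω_c¹ = 124/37
Stage 2: N_ring = 29 + 2·30 = 89
Stage 2: 29(ω_s−ω_c) = −89(ω_r−ω_c),  ω_r=0, ω_c=1
Stage 2: ω_s = 1 − (89/29)(0−1) = 118/29
  ⇒ ω_s²/ω_c² = 118/29
Coupling ω_c² = ω_s¹ ⇒ overall = 124/37 × 118/29 = 14632/1073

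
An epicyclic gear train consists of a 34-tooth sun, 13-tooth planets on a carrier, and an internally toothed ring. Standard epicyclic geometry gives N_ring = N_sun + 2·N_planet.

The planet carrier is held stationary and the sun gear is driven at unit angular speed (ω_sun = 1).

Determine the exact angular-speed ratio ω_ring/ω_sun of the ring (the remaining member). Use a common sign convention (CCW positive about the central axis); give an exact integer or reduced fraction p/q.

-17/30

N_ring = 34 + 2·13 = 60
34(ω_s−ω_c) = −60(ω_r−ω_c),  ω_c=0, ω_s=1
ω_r = 0 − (34/60)(1−0) = -17/30
ω_r/ω_s = -17/30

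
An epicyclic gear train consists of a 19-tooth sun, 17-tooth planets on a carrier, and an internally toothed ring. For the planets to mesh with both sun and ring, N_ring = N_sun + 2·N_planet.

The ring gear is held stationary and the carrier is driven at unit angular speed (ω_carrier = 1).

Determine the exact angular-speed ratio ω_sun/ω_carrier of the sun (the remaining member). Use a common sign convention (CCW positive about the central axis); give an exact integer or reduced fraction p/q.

72/19

N_ring = 19 + 2·17 = 53
19(ω_s−ω_c) = −53(ω_r−ω_c),  ω_r=0, ω_c=1
ω_s = 1 − (53/19)(0−1) = 72/19
ω_s/ω_c = 72/19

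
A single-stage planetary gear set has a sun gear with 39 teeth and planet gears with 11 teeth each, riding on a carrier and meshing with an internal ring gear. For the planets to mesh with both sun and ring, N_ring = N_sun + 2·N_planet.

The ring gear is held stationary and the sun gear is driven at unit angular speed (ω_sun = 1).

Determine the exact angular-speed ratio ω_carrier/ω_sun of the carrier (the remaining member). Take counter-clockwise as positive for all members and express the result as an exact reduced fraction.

39/100

N_ring = 39 + 2·11 = 61
39(ω_s−ω_c) = −61(ω_r−ω_c),  ω_r=0, ω_s=1
39(1−ω_c) = −61(0−ω_c)  ⇒  100ω_c = 39  ⇒  ω_c = 39/100
ω_c/ω_s = 39/100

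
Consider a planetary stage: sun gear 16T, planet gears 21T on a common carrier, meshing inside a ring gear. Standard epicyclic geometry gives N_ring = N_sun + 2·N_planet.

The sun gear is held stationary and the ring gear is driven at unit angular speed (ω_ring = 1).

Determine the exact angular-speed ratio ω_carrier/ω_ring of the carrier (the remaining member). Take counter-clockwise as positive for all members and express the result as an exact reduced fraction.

N_ring = 16 + 2·21 = 58
16(ω_s−ω_c) = −58(ω_r−ω_c),  ω_s=0, ω_r=1
16(0−ω_c) = −58(1−ω_c)  ⇒  74ω_c = 58  ⇒  ω_c = 29/37
ω_c/ω_r = 29/37

29/37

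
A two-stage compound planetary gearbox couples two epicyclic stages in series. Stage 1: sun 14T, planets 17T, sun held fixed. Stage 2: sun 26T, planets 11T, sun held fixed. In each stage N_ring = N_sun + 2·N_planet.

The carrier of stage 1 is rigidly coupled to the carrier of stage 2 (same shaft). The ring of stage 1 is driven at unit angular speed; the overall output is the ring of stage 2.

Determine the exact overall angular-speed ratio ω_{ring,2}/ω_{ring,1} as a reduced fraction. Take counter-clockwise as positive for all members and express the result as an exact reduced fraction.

Stage 1: N_ring = 14 + 2·17 = 48
Stage 1: 14(ω_s−ω_c) = −48(ω_r−ω_c),  ω_s=0, ω_r=1
Stage 1: 14(0−ω_c) = −48(1−ω_c)  ⇒  62ω_c = 48  ⇒  ω_c = 24/31
  ⇒ ω_c¹/ω_r¹ = 24/31
Stage 2: N_ring = 26 + 2·11 = 48
Stage 2: 26(ω_s−ω_c) = −48(ω_r−ω_c),  ω_s=0, ω_c=1
Stage 2: ω_r = 1 − (26/48)(0−1) = 37/24
  ⇒ ω_r²/ω_c² = 37/24
Coupling ω_c² = ω_c¹ ⇒ overall = 24/31 × 37/24 = 37/31

37/31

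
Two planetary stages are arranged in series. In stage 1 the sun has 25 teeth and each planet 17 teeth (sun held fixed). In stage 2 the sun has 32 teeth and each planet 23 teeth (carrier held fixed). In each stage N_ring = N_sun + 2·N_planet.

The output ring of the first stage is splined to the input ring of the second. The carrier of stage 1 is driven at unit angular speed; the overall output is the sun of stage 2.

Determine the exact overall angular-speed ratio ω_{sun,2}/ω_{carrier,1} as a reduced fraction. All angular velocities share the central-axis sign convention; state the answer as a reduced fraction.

Stage 1: N_ring = 25 + 2·17 = 59
Stage 1: 25(ω_s−ω_c) = −59(ω_r−ω_c),  ω_s=0, ω_c=1
Stage 1: ω_r = 1 − (25/59)(0−1) = 84/59
  ⇒ ω_r¹/ω_c¹ = 84/59
Stage 2: N_ring = 32 + 2·23 = 78
Stage 2: 32(ω_s−ω_c) = −78(ω_r−ω_c),  ω_c=0, ω_r=1
Stage 2: ω_s = 0 − (78/32)(1−0) = -39/16
  ⇒ ω_s²/ω_r² = -39/16
Coupling ω_r² = ω_r¹ ⇒ overall = 84/59 × -39/16 = -819/236

-819/236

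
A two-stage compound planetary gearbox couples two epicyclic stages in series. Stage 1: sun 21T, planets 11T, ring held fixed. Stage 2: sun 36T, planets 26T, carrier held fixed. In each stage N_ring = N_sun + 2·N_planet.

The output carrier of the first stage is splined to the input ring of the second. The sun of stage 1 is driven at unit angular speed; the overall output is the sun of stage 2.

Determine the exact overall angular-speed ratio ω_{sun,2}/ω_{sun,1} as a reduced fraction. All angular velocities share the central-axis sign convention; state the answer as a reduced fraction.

Stage 1: N_ring = 21 + 2·11 = 43
Stage 1: 21(ω_s−ω_c) = −43(ω_r−ω_c),  ω_r=0, ω_s=1
Stage 1: 21(1−ω_c) = −43(0−ω_c)  ⇒  64ω_c = 21  ⇒  ω_c = 21/64
  ⇒ ω_c¹/ω_s¹ = 21/64
Stage 2: N_ring = 36 + 2·26 = 88
Stage 2: 36(ω_s−ω_c) = −88(ω_r−ω_c),  ω_c=0, ω_r=1
Stage 2: ω_s = 0 − (88/36)(1−0) = -22/9
  ⇒ ω_s²/ω_r² = -22/9
Coupling ω_r² = ω_c¹ ⇒ overall = 21/64 × -22/9 = -77/96

-77/96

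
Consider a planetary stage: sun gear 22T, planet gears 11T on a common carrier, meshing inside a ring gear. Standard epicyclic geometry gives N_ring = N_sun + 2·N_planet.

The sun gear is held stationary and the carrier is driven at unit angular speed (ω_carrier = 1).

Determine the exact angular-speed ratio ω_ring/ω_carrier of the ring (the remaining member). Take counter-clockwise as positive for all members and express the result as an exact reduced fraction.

N_ring = 22 + 2·11 = 44
22(ω_s−ω_c) = −44(ω_r−ω_c),  ω_s=0, ω_c=1
ω_r = 1 − (22/44)(0−1) = 3/2
ω_r/ω_c = 3/2

3/2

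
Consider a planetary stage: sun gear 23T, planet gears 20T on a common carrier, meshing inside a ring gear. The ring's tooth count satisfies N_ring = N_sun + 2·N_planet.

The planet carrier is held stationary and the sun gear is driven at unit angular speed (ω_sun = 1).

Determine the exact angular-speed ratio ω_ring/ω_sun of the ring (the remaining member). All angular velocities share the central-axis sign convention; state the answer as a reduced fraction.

-23/63

N_ring = 23 + 2·20 = 63
23(ω_s−ω_c) = −63(ω_r−ω_c),  ω_c=0, ω_s=1
ω_r = 0 − (23/63)(1−0) = -23/63
ω_r/ω_s = -23/63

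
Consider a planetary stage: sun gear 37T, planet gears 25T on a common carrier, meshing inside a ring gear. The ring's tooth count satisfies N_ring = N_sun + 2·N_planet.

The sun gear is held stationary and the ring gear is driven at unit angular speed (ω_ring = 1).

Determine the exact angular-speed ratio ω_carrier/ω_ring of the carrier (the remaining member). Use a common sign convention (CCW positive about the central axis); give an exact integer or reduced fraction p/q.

N_ring = 37 + 2·25 = 87
37(ω_s−ω_c) = −87(ω_r−ω_c),  ω_s=0, ω_r=1
37(0−ω_c) = −87(1−ω_c)  ⇒  124ω_c = 87  ⇒  ω_c = 87/124
ω_c/ω_r = 87/124

87/124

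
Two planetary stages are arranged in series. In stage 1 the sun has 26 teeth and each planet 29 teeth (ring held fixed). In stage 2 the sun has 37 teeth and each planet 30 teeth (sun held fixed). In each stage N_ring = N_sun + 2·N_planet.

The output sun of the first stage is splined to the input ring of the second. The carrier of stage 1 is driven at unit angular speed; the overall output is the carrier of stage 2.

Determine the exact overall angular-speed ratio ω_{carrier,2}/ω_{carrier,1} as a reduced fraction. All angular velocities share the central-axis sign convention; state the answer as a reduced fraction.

Stage 1: N_ring = 26 + 2·29 = 84
Stage 1: 26(ω_s−ω_c) = −84(ω_r−ω_c),  ω_r=0, ω_c=1
Stage 1: ω_s = 1 − (84/26)(0−1) = 55/13
  ⇒ ω_s¹/ω_c¹ = 55/13
Stage 2: N_ring = 37 + 2·30 = 97
Stage 2: 37(ω_s−ω_c) = −97(ω_r−ω_c),  ω_s=0, ω_r=1
Stage 2: 37(0−ω_c) = −97(1−ω_c)  ⇒  134ω_c = 97  ⇒  ω_c = 97/134
  ⇒ ω_c²/ω_r² = 97/134
Coupling ω_r² = ω_s¹ ⇒ overall = 55/13 × 97/134 = 5335/1742

5335/1742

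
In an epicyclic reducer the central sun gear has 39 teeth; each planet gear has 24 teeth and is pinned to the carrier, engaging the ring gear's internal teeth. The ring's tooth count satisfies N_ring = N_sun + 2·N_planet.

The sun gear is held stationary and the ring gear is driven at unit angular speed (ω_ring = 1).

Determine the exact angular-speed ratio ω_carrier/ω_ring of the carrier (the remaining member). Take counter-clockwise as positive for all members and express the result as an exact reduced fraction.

29/42

N_ring = 39 + 2·24 = 87
39(ω_s−ω_c) = −87(ω_r−ω_c),  ω_s=0, ω_r=1
39(0−ω_c) = −87(1−ω_c)  ⇒  126ω_c = 87  ⇒  ω_c = 29/42
ω_c/ω_r = 29/42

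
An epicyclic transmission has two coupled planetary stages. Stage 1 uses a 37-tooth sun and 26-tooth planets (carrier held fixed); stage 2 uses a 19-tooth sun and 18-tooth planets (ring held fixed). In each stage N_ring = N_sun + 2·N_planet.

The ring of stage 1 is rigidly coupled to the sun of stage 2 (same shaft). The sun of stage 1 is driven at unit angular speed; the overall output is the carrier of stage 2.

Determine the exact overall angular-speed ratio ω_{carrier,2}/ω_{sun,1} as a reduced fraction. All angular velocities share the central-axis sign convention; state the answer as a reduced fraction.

Stage 1: N_ring = 37 + 2·26 = 89
Stage 1: 37(ω_s−ω_c) = −89(ω_r−ω_c),  ω_c=0, ω_s=1
Stage 1: ω_r = 0 − (37/89)(1−0) = -37/89
  ⇒ ω_r¹/ω_s¹ = -37/89
Stage 2: N_ring = 19 + 2·18 = 55
Stage 2: 19(ω_s−ω_c) = −55(ω_r−ω_c),  ω_r=0, ω_s=1
Stage 2: 19(1−ω_c) = −55(0−ω_c)  ⇒  74ω_c = 19  ⇒  ω_c = 19/74
  ⇒ ω_c²/ω_s² = 19/74
Coupling ω_s² = ω_r¹ ⇒ overall = -37/89 × 19/74 = -19/178

-19/178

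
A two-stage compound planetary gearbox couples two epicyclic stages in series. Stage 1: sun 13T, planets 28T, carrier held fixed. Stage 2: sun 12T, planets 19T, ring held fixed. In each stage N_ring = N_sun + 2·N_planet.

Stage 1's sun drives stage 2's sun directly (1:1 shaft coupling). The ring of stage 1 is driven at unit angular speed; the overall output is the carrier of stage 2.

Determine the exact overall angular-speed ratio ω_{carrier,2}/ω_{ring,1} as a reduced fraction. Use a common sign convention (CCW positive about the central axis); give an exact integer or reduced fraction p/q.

Stage 1: N_ring = 13 + 2·28 = 69
Stage 1: 13(ω_s−ω_c) = −69(ω_r−ω_c),  ω_c=0, ω_r=1
Stage 1: ω_s = 0 − (69/13)(1−0) = -69/13
  ⇒ ω_s¹/ω_r¹ = -69/13
Stage 2: N_ring = 12 + 2·19 = 50
Stage 2: 12(ω_s−ω_c) = −50(ω_r−ω_c),  ω_r=0, ω_s=1
Stage 2: 12(1−ω_c) = −50(0−ω_c)  ⇒  62ω_c = 12  ⇒  ω_c = 6/31
  ⇒ ω_c²/ω_s² = 6/31
Coupling ω_s² = ω_s¹ ⇒ overall = -69/13 × 6/31 = -414/403

-414/403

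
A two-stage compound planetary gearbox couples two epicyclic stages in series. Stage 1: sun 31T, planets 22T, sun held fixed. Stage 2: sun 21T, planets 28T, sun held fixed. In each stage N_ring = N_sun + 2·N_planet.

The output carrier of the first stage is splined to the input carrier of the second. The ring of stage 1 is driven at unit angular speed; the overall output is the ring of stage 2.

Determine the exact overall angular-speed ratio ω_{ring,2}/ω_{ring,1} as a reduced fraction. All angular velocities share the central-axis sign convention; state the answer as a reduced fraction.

Stage 1: N_ring = 31 + 2·22 = 75
Stage 1: 31(ω_s−ω_c) = −75(ω_r−ω_c),  ω_s=0, ω_r=1
Stage 1: 31(0−ω_c) = −75(1−ω_c)  ⇒  106ω_c = 75  ⇒  ω_c = 75/106
  ⇒ ω_c¹/ω_r¹ = 75/106
Stage 2: N_ring = 21 + 2·28 = 77
Stage 2: 21(ω_s−ω_c) = −77(ω_r−ω_c),  ω_s=0, ω_c=1
Stage 2: ω_r = 1 − (21/77)(0−1) = 14/11
  ⇒ ω_r²/ω_c² = 14/11
Coupling ω_c² = ω_c¹ ⇒ overall = 75/106 × 14/11 = 525/583

525/583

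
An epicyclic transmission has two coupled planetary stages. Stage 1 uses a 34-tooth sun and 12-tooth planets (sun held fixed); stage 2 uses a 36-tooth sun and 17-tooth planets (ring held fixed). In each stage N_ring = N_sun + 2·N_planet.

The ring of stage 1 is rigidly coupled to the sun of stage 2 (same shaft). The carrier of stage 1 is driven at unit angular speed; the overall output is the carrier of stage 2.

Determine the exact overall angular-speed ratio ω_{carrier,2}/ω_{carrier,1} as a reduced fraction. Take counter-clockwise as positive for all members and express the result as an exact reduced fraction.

828/1537

Stage 1: N_ring = 34 + 2·12 = 58
Stage 1: 34(ω_s−ω_c) = −58(ω_r−ω_c),  ω_s=0, ω_c=1
Stage 1: ω_r = 1 − (34/58)(0−1) = 46/29
  ⇒ ω_r¹/ω_c¹ = 46/29
Stage 2: N_ring = 36 + 2·17 = 70
Stage 2: 36(ω_s−ω_c) = −70(ω_r−ω_c),  ω_r=0, ω_s=1
Stage 2: 36(1−ω_c) = −70(0−ω_c)  ⇒  106ω_c = 36  ⇒  ω_c = 18/53
  ⇒ ω_c²/ω_s² = 18/53
Coupling ω_s² = ω_r¹ ⇒ overall = 46/29 × 18/53 = 828/1537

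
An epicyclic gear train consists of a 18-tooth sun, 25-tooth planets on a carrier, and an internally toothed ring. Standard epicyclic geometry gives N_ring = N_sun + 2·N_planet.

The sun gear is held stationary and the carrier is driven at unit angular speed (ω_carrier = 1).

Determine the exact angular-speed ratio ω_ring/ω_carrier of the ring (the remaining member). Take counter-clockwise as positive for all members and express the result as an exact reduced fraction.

N_ring = 18 + 2·25 = 68
18(ω_s−ω_c) = −68(ω_r−ω_c),  ω_s=0, ω_c=1
ω_r = 1 − (18/68)(0−1) = 43/34
ω_r/ω_c = 43/34

43/34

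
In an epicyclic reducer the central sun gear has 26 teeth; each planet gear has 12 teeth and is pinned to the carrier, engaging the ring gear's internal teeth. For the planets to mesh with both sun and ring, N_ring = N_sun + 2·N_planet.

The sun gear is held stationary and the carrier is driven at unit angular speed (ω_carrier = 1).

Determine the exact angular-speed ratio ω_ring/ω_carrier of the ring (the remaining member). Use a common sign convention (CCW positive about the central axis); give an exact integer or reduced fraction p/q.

N_ring = 26 + 2·12 = 50
26(ω_s−ω_c) = −50(ω_r−ω_c),  ω_s=0, ω_c=1
ω_r = 1 − (26/50)(0−1) = 38/25
ω_r/ω_c = 38/25

38/25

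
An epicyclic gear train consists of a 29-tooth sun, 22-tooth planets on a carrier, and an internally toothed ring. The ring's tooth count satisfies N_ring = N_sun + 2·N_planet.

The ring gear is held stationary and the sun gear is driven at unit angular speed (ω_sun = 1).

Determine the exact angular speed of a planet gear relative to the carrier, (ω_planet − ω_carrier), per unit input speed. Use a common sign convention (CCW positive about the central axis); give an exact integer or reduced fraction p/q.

-2117/2244

N_ring = 29 + 2·22 = 73
29(ω_s−ω_c) = −73(ω_r−ω_c),  ω_r=0, ω_s=1
29(1−ω_c) = −73(0−ω_c)  ⇒  102ω_c = 29  ⇒  ω_c = 29/102
sun–planet: 29·(1−29/102) = −22·(ω_p−ω_c)  ⇒  ω_p−ω_c = −(29/22)·(73/102) = -2117/2244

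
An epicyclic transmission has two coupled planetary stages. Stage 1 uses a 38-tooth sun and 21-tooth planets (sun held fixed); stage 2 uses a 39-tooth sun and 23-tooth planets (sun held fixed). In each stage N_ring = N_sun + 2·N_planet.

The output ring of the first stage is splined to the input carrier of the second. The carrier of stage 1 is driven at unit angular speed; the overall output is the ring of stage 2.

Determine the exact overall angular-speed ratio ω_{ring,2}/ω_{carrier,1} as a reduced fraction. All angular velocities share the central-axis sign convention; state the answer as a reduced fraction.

1829/850

Stage 1: N_ring = 38 + 2·21 = 80
Stage 1: 38(ω_s−ω_c) = −80(ω_r−ω_c),  ω_s=0, ω_c=1
Stage 1: ω_r = 1 − (38/80)(0−1) = 59/40
  ⇒ ω_r¹/ω_c¹ = 59/40
Stage 2: N_ring = 39 + 2·23 = 85
Stage 2: 39(ω_s−ω_c) = −85(ω_r−ω_c),  ω_s=0, ω_c=1
Stage 2: ω_r = 1 − (39/85)(0−1) = 124/85
  ⇒ ω_r²/ω_c² = 124/85
Coupling ω_c² = ω_r¹ ⇒ overall = 59/40 × 124/85 = 1829/850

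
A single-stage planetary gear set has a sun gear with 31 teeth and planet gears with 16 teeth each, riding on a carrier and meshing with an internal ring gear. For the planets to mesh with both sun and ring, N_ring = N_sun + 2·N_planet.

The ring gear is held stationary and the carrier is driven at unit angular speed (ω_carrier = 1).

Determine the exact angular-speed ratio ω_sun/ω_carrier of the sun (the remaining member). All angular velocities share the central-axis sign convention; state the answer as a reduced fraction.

94/31

N_ring = 31 + 2·16 = 63
31(ω_s−ω_c) = −63(ω_r−ω_c),  ω_r=0, ω_c=1
ω_s = 1 − (63/31)(0−1) = 94/31
ω_s/ω_c = 94/31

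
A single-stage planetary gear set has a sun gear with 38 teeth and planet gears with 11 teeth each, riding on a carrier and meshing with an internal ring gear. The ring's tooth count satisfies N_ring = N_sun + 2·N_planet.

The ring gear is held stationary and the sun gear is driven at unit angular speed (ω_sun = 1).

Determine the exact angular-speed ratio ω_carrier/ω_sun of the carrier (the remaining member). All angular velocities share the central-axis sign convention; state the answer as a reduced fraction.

N_ring = 38 + 2·11 = 60
38(ω_s−ω_c) = −60(ω_r−ω_c),  ω_r=0, ω_s=1
38(1−ω_c) = −60(0−ω_c)  ⇒  98ω_c = 38  ⇒  ω_c = 19/49
ω_c/ω_s = 19/49

19/49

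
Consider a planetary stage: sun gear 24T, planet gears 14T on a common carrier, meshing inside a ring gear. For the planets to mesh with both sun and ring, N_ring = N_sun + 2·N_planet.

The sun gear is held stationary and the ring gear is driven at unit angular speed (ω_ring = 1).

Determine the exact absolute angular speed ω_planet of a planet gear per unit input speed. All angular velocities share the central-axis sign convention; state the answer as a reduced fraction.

13/7

N_ring = 24 + 2·14 = 52
24(ω_s−ω_c) = −52(ω_r−ω_c),  ω_s=0, ω_r=1
24(0−ω_c) = −52(1−ω_c)  ⇒  76ω_c = 52  ⇒  ω_c = 13/19
sun–planet: 24·(0−13/19) = −14·(ω_p−ω_c)  ⇒  ω_p−ω_c = −(24/14)·(-13/19) = 156/133
ω_p = 13/19 + 156/133 = 13/7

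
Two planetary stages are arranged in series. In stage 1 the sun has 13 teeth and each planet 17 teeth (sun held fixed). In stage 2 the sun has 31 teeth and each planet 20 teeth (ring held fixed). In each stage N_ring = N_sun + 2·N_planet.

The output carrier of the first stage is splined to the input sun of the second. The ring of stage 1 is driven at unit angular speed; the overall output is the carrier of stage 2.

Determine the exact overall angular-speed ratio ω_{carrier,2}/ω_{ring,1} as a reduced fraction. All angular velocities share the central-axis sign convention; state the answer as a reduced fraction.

1457/6120

Stage 1: N_ring = 13 + 2·17 = 47
Stage 1: 13(ω_s−ω_c) = −47(ω_r−ω_c),  ω_s=0, ω_r=1
Stage 1: 13(0−ω_c) = −47(1−ω_c)  ⇒  60ω_c = 47  ⇒  ω_c = 47/60
  ⇒ ω_c¹/ω_r¹ = 47/60
Stage 2: N_ring = 31 + 2·20 = 71
Stage 2: 31(ω_s−ω_c) = −71(ω_r−ω_c),  ω_r=0, ω_s=1
Stage 2: 31(1−ω_c) = −71(0−ω_c)  ⇒  102ω_c = 31  ⇒  ω_c = 31/102
  ⇒ ω_c²/ω_s² = 31/102
Coupling ω_s² = ω_c¹ ⇒ overall = 47/60 × 31/102 = 1457/6120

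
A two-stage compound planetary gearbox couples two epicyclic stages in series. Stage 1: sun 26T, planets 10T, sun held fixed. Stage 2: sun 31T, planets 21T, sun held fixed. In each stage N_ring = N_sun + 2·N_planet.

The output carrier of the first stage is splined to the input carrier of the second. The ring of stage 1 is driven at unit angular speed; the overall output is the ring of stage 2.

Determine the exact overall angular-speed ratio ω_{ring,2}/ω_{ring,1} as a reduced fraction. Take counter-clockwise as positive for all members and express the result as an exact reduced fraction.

Stage 1: N_ring = 26 + 2·10 = 46
Stage 1: 26(ω_s−ω_c) = −46(ω_r−ω_c),  ω_s=0, ω_r=1
Stage 1: 26(0−ω_c) = −46(1−ω_c)  ⇒  72ω_c = 46  ⇒  ω_c = 23/36
  ⇒ ω_c¹/ω_r¹ = 23/36
Stage 2: N_ring = 31 + 2·21 = 73
Stage 2: 31(ω_s−ω_c) = −73(ω_r−ω_c),  ω_s=0, ω_c=1
Stage 2: ω_r = 1 − (31/73)(0−1) = 104/73
  ⇒ ω_r²/ω_c² = 104/73
Coupling ω_c² = ω_c¹ ⇒ overall = 23/36 × 104/73 = 598/657

598/657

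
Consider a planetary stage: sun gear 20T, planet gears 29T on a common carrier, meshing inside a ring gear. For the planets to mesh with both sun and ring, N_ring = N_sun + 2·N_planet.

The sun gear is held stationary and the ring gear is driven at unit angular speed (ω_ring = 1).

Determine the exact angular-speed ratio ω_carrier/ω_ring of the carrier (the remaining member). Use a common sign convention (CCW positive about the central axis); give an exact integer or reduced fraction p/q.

N_ring = 20 + 2·29 = 78
20(ω_s−ω_c) = −78(ω_r−ω_c),  ω_s=0, ω_r=1
20(0−ω_c) = −78(1−ω_c)  ⇒  98ω_c = 78  ⇒  ω_c = 39/49
ω_c/ω_r = 39/49

39/49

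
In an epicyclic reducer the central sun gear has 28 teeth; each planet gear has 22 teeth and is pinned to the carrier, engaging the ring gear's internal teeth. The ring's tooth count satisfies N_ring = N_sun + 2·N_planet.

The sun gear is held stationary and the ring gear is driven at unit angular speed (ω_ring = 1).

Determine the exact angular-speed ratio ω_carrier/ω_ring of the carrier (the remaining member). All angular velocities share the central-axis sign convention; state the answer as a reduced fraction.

N_ring = 28 + 2·22 = 72
28(ω_s−ω_c) = −72(ω_r−ω_c),  ω_s=0, ω_r=1
28(0−ω_c) = −72(1−ω_c)  ⇒  100ω_c = 72  ⇒  ω_c = 18/25
ω_c/ω_r = 18/25

18/25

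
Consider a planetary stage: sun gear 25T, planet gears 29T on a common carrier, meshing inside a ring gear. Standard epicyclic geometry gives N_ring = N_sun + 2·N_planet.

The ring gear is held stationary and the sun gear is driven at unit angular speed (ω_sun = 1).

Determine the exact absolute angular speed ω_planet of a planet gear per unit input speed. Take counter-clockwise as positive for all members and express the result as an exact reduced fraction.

-25/58

N_ring = 25 + 2·29 = 83
25(ω_s−ω_c) = −83(ω_r−ω_c),  ω_r=0, ω_s=1
25(1−ω_c) = −83(0−ω_c)  ⇒  108ω_c = 25  ⇒  ω_c = 25/108
sun–planet: 25·(1−25/108) = −29·(ω_p−ω_c)  ⇒  ω_p−ω_c = −(25/29)·(83/108) = -2075/3132
ω_p = 25/108 − 2075/3132 = -25/58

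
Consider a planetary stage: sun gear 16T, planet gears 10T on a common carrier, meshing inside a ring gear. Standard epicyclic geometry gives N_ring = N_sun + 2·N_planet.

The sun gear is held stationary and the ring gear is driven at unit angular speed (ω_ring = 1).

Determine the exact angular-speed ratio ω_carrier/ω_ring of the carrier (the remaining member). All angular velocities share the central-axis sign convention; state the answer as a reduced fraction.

N_ring = 16 + 2·10 = 36
16(ω_s−ω_c) = −36(ω_r−ω_c),  ω_s=0, ω_r=1
16(0−ω_c) = −36(1−ω_c)  ⇒  52ω_c = 36  ⇒  ω_c = 9/13
ω_c/ω_r = 9/13

9/13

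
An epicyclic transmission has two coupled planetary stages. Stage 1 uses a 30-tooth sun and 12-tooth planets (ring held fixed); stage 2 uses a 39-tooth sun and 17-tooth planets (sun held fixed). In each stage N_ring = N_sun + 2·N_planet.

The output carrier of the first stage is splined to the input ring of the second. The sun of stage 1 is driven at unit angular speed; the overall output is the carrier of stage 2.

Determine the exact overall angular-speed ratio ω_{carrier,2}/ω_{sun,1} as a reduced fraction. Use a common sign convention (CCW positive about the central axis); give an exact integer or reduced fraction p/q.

Stage 1: N_ring = 30 + 2·12 = 54
Stage 1: 30(ω_s−ω_c) = −54(ω_r−ω_c),  ω_r=0, ω_s=1
Stage 1: 30(1−ω_c) = −54(0−ω_c)  ⇒  84ω_c = 30  ⇒  ω_c = 5/14
  ⇒ ω_c¹/ω_s¹ = 5/14
Stage 2: N_ring = 39 + 2·17 = 73
Stage 2: 39(ω_s−ω_c) = −73(ω_r−ω_c),  ω_s=0, ω_r=1
Stage 2: 39(0−ω_c) = −73(1−ω_c)  ⇒  112ω_c = 73  ⇒  ω_c = 73/112
  ⇒ ω_c²/ω_r² = 73/112
Coupling ω_r² = ω_c¹ ⇒ overall = 5/14 × 73/112 = 365/1568

365/1568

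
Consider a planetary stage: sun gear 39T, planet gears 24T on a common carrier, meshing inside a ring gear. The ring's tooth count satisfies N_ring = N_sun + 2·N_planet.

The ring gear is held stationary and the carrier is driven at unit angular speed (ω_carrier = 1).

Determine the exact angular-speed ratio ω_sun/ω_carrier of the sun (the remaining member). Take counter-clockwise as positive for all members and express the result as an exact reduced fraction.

N_ring = 39 + 2·24 = 87
39(ω_s−ω_c) = −87(ω_r−ω_c),  ω_r=0, ω_c=1
ω_s = 1 − (87/39)(0−1) = 42/13
ω_s/ω_c = 42/13

42/13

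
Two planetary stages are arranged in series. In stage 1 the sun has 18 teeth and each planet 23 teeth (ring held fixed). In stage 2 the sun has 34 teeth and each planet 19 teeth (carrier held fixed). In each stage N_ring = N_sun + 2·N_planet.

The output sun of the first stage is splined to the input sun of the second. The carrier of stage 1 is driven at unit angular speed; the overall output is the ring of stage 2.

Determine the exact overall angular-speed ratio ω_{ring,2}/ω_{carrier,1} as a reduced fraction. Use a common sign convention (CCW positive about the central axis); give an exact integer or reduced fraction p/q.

-697/324

Stage 1: N_ring = 18 + 2·23 = 64
Stage 1: 18(ω_s−ω_c) = −64(ω_r−ω_c),  ω_r=0, ω_c=1
Stage 1: ω_s = 1 − (64/18)(0−1) = 41/9
  ⇒ ω_s¹/ω_c¹ = 41/9
Stage 2: N_ring = 34 + 2·19 = 72
Stage 2: 34(ω_s−ω_c) = −72(ω_r−ω_c),  ω_c=0, ω_s=1
Stage 2: ω_r = 0 − (34/72)(1−0) = -17/36
  ⇒ ω_r²/ω_s² = -17/36
Coupling ω_s² = ω_s¹ ⇒ overall = 41/9 × -17/36 = -697/324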